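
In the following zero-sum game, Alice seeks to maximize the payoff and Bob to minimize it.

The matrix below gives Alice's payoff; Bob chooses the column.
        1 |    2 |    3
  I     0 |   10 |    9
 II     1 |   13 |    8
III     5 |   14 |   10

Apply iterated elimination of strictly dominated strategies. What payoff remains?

5

Column 2 is strictly dominated by 1 for Bob (0<10, 1<13, 5<14); eliminate 2.
Column 3 is strictly dominated by 1 for Bob (0<9, 1<8, 5<10); eliminate 3.
Row I is strictly dominated by row II (1>0); eliminate I.
Row II is strictly dominated by row III (5>1); eliminate II.
Only (III, 1) remains, with payoff 5.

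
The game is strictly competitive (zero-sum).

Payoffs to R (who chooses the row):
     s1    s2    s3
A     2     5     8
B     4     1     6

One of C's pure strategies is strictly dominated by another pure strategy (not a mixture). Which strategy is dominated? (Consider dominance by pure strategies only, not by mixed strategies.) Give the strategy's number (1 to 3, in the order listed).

C prefers columns that give R less. Compare s3 with s1: 2 < 8, 4 < 6.
So s1 strictly dominates s3 for C; s3 is strictly dominated.

3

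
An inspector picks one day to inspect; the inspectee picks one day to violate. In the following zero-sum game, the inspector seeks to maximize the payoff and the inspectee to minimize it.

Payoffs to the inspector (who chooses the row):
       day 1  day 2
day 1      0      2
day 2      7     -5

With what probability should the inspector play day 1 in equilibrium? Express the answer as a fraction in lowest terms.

Row minima are 0 and -5, so the inspector's maximin is 0; column maxima are 7 and 2, so the inspectee's minimax is 2. These differ, so the equilibrium is in mixed strategies.
Let the inspector play day 1 with probability p. The inspectee is indifferent when 7(1−p) = 2p − 5(1−p), giving p = 6/7.

6/7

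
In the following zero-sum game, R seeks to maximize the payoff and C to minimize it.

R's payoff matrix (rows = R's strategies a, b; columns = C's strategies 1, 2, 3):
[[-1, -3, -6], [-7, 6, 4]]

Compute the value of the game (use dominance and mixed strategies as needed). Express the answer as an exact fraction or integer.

-23/8

Column 2 is strictly dominated by 3 for C (it gives R more in every row).
The remaining 2×2 game on (a, b) × (1, 3) has no saddle point. Let R play a with probability p; indifference gives −p − 7(1−p) = −6p + 4(1−p), so p = 11/16.
Similarly C's optimal q on 1 is 5/8, and the value is -1·(5/8) + (-6)·(3/8) = -23/8.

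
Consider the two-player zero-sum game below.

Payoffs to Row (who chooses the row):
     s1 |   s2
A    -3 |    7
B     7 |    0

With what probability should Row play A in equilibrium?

Row minima are -3 and 0, so Row's maximin is 0; column maxima are 7 and 7, so Column's minimax is 7. These differ, so the equilibrium is in mixed strategies.
Let Row play A with probability p. Column is indifferent when −3p + 7(1−p) = 7p, giving p = 7/17.

7/17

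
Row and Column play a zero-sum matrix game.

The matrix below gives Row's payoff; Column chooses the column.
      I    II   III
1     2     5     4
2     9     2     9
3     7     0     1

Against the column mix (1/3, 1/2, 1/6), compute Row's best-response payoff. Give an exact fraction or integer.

1: (2)·(1/3) + (5)·(1/2) + (4)·(1/6) = 23/6.
2: (9)·(1/3) + (2)·(1/2) + (9)·(1/6) = 11/2.
3: (7)·(1/3) + (0)·(1/2) + (1)·(1/6) = 5/2.
The best pure response is 2 with expected payoff 11/2.

11/2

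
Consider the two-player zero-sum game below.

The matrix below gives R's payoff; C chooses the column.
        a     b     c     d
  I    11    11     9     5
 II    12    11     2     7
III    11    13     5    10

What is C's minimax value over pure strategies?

The worst case (largest entry) in each column is a: 12, b: 13, c: 9, d: 10.
The best (smallest) of these is 9.

9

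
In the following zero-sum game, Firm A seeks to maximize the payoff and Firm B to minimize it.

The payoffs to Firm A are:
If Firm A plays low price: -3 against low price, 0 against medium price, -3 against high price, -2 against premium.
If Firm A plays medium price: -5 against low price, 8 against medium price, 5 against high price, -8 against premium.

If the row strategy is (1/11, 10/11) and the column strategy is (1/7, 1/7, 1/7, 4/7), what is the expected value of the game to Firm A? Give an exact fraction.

-254/77

Against (1/7, 1/7, 1/7, 4/7), each row's expected payoff is low price: -2; medium price: -24/7.
Taking the (1/11, 10/11)-weighted average: (1/11)·(-2) + (10/11)·(-24/7) = -254/77.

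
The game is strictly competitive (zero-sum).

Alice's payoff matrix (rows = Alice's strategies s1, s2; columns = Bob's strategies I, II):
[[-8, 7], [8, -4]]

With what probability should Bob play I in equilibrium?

Row minima are -8 and -4, so Alice's maximin is -4; column maxima are 8 and 7, so Bob's minimax is 7. These differ, so the equilibrium is in mixed strategies.
Let Bob play I with probability q. Alice is indifferent when −8q + 7(1−q) = 8q − 4(1−q), giving q = 11/27.

11/27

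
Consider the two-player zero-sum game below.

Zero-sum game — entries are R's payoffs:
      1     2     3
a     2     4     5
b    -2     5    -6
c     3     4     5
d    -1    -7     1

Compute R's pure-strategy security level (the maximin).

The worst-case payoff for each row is a: 2, b: -6, c: 3, d: -7.
The best of these is 3.

3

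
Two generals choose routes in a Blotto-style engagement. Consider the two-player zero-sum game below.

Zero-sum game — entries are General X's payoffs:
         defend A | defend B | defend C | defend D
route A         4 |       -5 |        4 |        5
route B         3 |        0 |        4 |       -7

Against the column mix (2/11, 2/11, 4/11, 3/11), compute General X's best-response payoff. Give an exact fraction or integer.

route A: (4)·(2/11) + (-5)·(2/11) + (4)·(4/11) + (5)·(3/11) = 29/11.
route B: (3)·(2/11) + (0)·(2/11) + (4)·(4/11) + (-7)·(3/11) = 1/11.
The best pure response is route A with expected payoff 29/11.

29/11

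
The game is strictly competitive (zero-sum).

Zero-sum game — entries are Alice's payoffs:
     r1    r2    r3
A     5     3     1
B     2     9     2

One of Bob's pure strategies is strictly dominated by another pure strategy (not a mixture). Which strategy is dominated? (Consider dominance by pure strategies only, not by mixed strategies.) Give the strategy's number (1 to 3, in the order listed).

2

Bob prefers columns that give Alice less. Compare r2 with r3: 1 < 3, 2 < 9.
So r3 strictly dominates r2 for Bob; r2 is strictly dominated.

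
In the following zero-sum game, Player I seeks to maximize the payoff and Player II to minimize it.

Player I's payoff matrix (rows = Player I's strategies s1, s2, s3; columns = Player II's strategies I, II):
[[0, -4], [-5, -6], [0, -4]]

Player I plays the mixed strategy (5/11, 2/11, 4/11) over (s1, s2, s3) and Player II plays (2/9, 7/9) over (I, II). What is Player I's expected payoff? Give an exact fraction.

Against (2/9, 7/9), each row's expected payoff is s1: -28/9; s2: -52/9; s3: -28/9.
Taking the (5/11, 2/11, 4/11)-weighted average: (5/11)·(-28/9) + (2/11)·(-52/9) + (4/11)·(-28/9) = -356/99.

-356/99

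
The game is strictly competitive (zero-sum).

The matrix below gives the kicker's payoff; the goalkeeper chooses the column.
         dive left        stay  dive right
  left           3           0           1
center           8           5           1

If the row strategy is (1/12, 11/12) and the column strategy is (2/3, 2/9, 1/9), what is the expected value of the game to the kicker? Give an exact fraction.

167/27

Against (2/3, 2/9, 1/9), each row's expected payoff is left: 19/9; center: 59/9.
Taking the (1/12, 11/12)-weighted average: (1/12)·(19/9) + (11/12)·(59/9) = 167/27.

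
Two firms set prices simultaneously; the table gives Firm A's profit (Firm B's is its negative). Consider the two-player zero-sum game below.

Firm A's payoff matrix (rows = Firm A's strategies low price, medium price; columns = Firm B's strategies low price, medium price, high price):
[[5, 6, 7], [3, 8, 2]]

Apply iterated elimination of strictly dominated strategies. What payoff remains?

Column medium price is strictly dominated by low price for Firm B (5<6, 3<8); eliminate medium price.
Row medium price is strictly dominated by row low price (5>3, 7>2); eliminate medium price.
Column high price is strictly dominated by low price for Firm B (5<7); eliminate high price.
Only (low price, low price) remains, with payoff 5.

5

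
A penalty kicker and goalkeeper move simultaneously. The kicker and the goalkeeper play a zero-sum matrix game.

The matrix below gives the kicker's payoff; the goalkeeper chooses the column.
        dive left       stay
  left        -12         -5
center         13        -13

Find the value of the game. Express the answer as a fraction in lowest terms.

-221/33

Row minima are -12 and -13, so the kicker's maximin is -12; column maxima are 13 and -5, so the goalkeeper's minimax is -5. These differ, so the equilibrium is in mixed strategies.
Let the kicker play left with probability p. The goalkeeper is indifferent when −12p + 13(1−p) = −5p − 13(1−p), giving p = 26/33.
Let the goalkeeper play dive left with probability q. The kicker is indifferent when −12q − 5(1−q) = 13q − 13(1−q), giving q = 8/33.
The value is -12·(8/33) + (-5)·(25/33) = -221/33.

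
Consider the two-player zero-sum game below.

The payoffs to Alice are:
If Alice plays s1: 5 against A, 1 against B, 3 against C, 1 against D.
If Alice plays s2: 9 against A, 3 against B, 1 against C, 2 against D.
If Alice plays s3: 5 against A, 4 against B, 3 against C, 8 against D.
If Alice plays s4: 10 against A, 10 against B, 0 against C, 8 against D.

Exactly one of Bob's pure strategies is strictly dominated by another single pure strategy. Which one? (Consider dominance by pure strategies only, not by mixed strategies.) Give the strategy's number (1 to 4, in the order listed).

Bob prefers columns that give Alice less. Compare A with C: 3 < 5, 1 < 9, 3 < 5, 0 < 10.
So C strictly dominates A for Bob; A is strictly dominated.

1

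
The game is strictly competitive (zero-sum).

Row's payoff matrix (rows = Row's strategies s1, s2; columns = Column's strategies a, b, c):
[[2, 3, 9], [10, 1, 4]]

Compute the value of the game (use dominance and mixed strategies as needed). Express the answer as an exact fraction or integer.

14/5

Column c is strictly dominated by b for Column (it gives Row more in every row).
The remaining 2×2 game on (s1, s2) × (a, b) has no saddle point. Let Row play s1 with probability p; indifference gives 2p + 10(1−p) = 3p + (1−p), so p = 9/10.
Similarly Column's optimal q on a is 1/5, and the value is 2·(1/5) + (3)·(4/5) = 14/5.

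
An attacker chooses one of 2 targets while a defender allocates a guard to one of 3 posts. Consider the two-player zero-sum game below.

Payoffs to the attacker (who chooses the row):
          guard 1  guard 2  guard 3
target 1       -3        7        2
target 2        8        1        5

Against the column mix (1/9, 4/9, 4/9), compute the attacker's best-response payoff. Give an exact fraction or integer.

11/3

target 1: (-3)·(1/9) + (7)·(4/9) + (2)·(4/9) = 11/3.
target 2: (8)·(1/9) + (1)·(4/9) + (5)·(4/9) = 32/9.
The best pure response is target 1 with expected payoff 11/3.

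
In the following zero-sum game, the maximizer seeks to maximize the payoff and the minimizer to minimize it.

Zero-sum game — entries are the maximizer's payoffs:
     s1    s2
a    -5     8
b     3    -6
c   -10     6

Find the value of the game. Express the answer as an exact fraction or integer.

-3/11

Row c is strictly dominated by row a, so the maximizer never plays it.
The remaining 2×2 game on (a, b) × (s1, s2) has no saddle point. Let the maximizer play a with probability p; indifference gives −5p + 3(1−p) = 8p − 6(1−p), so p = 9/22.
Similarly the minimizer's optimal q on s1 is 7/11, and the value is -5·(7/11) + (8)·(4/11) = -3/11.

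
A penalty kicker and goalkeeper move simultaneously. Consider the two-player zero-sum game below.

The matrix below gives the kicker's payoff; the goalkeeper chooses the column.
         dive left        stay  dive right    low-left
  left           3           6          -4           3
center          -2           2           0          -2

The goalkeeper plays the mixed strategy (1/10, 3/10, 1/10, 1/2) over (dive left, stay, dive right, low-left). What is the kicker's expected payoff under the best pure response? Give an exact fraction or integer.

16/5

left: (3)·(1/10) + (6)·(3/10) + (-4)·(1/10) + (3)·(1/2) = 16/5.
center: (-2)·(1/10) + (2)·(3/10) + (0)·(1/10) + (-2)·(1/2) = -3/5.
The best pure response is left with expected payoff 16/5.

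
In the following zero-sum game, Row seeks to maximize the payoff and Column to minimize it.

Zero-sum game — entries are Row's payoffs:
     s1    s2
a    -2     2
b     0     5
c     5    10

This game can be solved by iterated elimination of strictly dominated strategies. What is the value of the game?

Row a is strictly dominated by row b (0>-2, 5>2); eliminate a.
Row b is strictly dominated by row c (5>0, 10>5); eliminate b.
Column s2 is strictly dominated by s1 for Column (5<10); eliminate s2.
Only (c, s1) remains, with payoff 5.

5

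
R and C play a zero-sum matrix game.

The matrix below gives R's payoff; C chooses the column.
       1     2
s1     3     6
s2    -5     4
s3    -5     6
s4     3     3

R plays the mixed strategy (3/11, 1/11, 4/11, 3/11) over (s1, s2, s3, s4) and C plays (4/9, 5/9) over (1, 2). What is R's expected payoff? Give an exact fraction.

247/99

Against (4/9, 5/9), each row's expected payoff is s1: 14/3; s2: 0; s3: 10/9; s4: 3.
Taking the (3/11, 1/11, 4/11, 3/11)-weighted average: (3/11)·(14/3) + (1/11)·(0) + (4/11)·(10/9) + (3/11)·(3) = 247/99.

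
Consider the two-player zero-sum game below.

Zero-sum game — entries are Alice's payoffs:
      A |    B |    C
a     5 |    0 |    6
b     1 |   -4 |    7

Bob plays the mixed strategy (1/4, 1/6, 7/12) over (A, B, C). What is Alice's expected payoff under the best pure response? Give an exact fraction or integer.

19/4

a: (5)·(1/4) + (0)·(1/6) + (6)·(7/12) = 19/4.
b: (1)·(1/4) + (-4)·(1/6) + (7)·(7/12) = 11/3.
The best pure response is a with expected payoff 19/4.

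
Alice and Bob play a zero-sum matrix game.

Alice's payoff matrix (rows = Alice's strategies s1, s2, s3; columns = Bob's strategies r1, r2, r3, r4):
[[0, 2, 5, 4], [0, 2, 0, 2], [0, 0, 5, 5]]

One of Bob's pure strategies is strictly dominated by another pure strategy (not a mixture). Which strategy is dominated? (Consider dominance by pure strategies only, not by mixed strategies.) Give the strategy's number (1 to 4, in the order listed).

Bob prefers columns that give Alice less. Compare r4 with r1: 0 < 4, 0 < 2, 0 < 5.
So r1 strictly dominates r4 for Bob; r4 is strictly dominated.

4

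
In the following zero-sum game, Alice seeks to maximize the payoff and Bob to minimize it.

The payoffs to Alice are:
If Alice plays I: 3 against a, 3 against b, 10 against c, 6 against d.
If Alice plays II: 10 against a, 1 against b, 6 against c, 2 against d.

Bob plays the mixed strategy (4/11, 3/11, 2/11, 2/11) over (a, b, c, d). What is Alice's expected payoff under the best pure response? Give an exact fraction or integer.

59/11

I: (3)·(4/11) + (3)·(3/11) + (10)·(2/11) + (6)·(2/11) = 53/11.
II: (10)·(4/11) + (1)·(3/11) + (6)·(2/11) + (2)·(2/11) = 59/11.
The best pure response is II with expected payoff 59/11.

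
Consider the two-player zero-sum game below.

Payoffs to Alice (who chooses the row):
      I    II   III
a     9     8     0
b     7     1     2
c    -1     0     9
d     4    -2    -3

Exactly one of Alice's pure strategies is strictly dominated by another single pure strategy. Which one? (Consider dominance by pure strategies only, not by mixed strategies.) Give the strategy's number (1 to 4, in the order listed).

Compare d with a: 9 > 4, 8 > -2, 0 > -3.
So a strictly dominates d for Alice; d is strictly dominated.

4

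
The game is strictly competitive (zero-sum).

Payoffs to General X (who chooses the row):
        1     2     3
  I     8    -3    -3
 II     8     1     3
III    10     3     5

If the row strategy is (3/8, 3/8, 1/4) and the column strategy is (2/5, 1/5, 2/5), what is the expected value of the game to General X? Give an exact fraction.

39/10

Against (2/5, 1/5, 2/5), each row's expected payoff is I: 7/5; II: 23/5; III: 33/5.
Taking the (3/8, 3/8, 1/4)-weighted average: (3/8)·(7/5) + (3/8)·(23/5) + (1/4)·(33/5) = 39/10.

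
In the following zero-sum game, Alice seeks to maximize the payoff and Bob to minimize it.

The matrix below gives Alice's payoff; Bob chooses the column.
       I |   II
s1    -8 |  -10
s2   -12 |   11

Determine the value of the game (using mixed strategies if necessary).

Row minima are -10 and -12, so Alice's maximin is -10; column maxima are -8 and 11, so Bob's minimax is -8. These differ, so the equilibrium is in mixed strategies.
Let Alice play s1 with probability p. Bob is indifferent when −8p − 12(1−p) = −10p + 11(1−p), giving p = 23/25.
Let Bob play I with probability q. Alice is indifferent when −8q − 10(1−q) = −12q + 11(1−q), giving q = 21/25.
The value is -8·(21/25) + (-10)·(4/25) = -208/25.

-208/25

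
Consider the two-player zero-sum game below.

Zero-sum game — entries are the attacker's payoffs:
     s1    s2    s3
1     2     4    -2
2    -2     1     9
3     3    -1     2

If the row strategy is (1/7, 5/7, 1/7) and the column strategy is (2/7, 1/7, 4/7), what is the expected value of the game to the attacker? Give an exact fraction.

178/49

Against (2/7, 1/7, 4/7), each row's expected payoff is 1: 0; 2: 33/7; 3: 13/7.
Taking the (1/7, 5/7, 1/7)-weighted average: (1/7)·(0) + (5/7)·(33/7) + (1/7)·(13/7) = 178/49.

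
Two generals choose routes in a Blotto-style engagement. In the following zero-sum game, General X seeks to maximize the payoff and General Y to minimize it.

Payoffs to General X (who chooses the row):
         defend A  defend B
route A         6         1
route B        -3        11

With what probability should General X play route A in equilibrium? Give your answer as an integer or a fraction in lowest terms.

Row minima are 1 and -3, so General X's maximin is 1; column maxima are 6 and 11, so General Y's minimax is 6. These differ, so the equilibrium is in mixed strategies.
Let General X play route A with probability p. General Y is indifferent when 6p − 3(1−p) = p + 11(1−p), giving p = 14/19.

14/19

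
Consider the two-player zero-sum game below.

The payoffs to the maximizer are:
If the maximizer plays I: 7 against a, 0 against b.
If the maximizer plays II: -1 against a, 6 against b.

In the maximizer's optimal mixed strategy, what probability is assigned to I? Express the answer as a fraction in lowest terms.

Row minima are 0 and -1, so the maximizer's maximin is 0; column maxima are 7 and 6, so the minimizer's minimax is 6. These differ, so the equilibrium is in mixed strategies.
Let the maximizer play I with probability p. The minimizer is indifferent when 7p − (1−p) = 6(1−p), giving p = 1/2.

1/2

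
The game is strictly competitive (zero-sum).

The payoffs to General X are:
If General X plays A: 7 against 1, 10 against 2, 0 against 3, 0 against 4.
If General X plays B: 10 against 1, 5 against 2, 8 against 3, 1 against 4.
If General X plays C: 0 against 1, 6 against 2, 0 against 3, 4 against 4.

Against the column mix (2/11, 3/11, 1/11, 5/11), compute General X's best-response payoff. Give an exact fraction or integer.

48/11

A: (7)·(2/11) + (10)·(3/11) + (0)·(1/11) + (0)·(5/11) = 4.
B: (10)·(2/11) + (5)·(3/11) + (8)·(1/11) + (1)·(5/11) = 48/11.
C: (0)·(2/11) + (6)·(3/11) + (0)·(1/11) + (4)·(5/11) = 38/11.
The best pure response is B with expected payoff 48/11.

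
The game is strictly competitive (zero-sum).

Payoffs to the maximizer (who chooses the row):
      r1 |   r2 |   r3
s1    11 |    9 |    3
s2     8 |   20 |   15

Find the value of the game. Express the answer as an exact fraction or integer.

47/5

Column r2 is strictly dominated by r3 for the minimizer (it gives the maximizer more in every row).
The remaining 2×2 game on (s1, s2) × (r1, r3) has no saddle point. Let the maximizer play s1 with probability p; indifference gives 11p + 8(1−p) = 3p + 15(1−p), so p = 7/15.
Similarly the minimizer's optimal q on r1 is 4/5, and the value is 11·(4/5) + (3)·(1/5) = 47/5.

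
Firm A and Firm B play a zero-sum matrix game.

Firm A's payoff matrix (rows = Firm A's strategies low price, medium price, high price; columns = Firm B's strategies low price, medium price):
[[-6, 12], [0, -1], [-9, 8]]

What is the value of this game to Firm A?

Row high price is strictly dominated by row low price, so Firm A never plays it.
The remaining 2×2 game on (low price, medium price) × (low price, medium price) has no saddle point. Let Firm A play low price with probability p; indifference gives −6p = 12p − (1−p), so p = 1/19.
Similarly Firm B's optimal q on low price is 13/19, and the value is -6·(13/19) + (12)·(6/19) = -6/19.

-6/19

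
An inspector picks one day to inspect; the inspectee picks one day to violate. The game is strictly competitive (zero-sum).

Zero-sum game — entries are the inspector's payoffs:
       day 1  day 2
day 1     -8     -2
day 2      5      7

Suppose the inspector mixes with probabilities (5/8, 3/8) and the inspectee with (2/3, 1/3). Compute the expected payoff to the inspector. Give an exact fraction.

Against (2/3, 1/3), each row's expected payoff is day 1: -6; day 2: 17/3.
Taking the (5/8, 3/8)-weighted average: (5/8)·(-6) + (3/8)·(17/3) = -13/8.

-13/8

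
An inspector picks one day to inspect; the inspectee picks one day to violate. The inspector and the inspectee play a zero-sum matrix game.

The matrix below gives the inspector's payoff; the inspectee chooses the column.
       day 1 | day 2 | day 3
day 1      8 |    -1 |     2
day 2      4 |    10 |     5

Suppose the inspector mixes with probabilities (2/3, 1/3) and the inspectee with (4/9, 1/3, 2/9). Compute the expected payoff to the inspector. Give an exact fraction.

Against (4/9, 1/3, 2/9), each row's expected payoff is day 1: 11/3; day 2: 56/9.
Taking the (2/3, 1/3)-weighted average: (2/3)·(11/3) + (1/3)·(56/9) = 122/27.

122/27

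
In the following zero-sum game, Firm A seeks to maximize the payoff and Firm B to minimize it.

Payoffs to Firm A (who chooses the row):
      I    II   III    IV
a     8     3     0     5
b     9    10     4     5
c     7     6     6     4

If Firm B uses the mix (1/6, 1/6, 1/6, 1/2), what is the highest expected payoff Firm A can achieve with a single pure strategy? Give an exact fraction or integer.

a: (8)·(1/6) + (3)·(1/6) + (0)·(1/6) + (5)·(1/2) = 13/3.
b: (9)·(1/6) + (10)·(1/6) + (4)·(1/6) + (5)·(1/2) = 19/3.
c: (7)·(1/6) + (6)·(1/6) + (6)·(1/6) + (4)·(1/2) = 31/6.
The best pure response is b with expected payoff 19/3.

19/3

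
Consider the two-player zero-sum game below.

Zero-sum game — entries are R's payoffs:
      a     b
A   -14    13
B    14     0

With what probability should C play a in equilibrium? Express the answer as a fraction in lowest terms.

13/41

Row minima are -14 and 0, so R's maximin is 0; column maxima are 14 and 13, so C's minimax is 13. These differ, so the equilibrium is in mixed strategies.
Let C play a with probability q. R is indifferent when −14q + 13(1−q) = 14q, giving q = 13/41.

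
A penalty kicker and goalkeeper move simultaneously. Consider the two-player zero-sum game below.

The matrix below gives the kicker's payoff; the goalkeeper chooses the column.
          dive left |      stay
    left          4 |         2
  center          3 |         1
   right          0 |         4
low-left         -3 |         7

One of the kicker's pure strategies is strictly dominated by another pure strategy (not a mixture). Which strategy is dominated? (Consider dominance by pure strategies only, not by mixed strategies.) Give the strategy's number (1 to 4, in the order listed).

Compare center with left: 4 > 3, 2 > 1.
So left strictly dominates center for the kicker; center is strictly dominated.

2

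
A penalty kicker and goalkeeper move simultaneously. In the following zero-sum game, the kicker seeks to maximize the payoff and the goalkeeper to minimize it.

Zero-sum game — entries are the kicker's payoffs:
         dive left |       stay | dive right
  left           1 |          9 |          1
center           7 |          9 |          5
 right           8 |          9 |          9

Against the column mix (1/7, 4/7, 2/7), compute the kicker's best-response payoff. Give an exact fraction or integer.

left: (1)·(1/7) + (9)·(4/7) + (1)·(2/7) = 39/7.
center: (7)·(1/7) + (9)·(4/7) + (5)·(2/7) = 53/7.
right: (8)·(1/7) + (9)·(4/7) + (9)·(2/7) = 62/7.
The best pure response is right with expected payoff 62/7.

62/7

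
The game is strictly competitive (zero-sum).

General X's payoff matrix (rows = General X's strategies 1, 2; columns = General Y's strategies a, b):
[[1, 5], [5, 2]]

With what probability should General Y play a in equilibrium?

Row minima are 1 and 2, so General X's maximin is 2; column maxima are 5 and 5, so General Y's minimax is 5. These differ, so the equilibrium is in mixed strategies.
Let General Y play a with probability q. General X is indifferent when q + 5(1−q) = 5q + 2(1−q), giving q = 3/7.

3/7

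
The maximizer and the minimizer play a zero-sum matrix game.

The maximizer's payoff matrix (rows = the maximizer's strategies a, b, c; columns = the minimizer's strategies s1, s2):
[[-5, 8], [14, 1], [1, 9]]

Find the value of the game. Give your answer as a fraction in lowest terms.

125/21

Row a is strictly dominated by row c, so the maximizer never plays it.
The remaining 2×2 game on (b, c) × (s1, s2) has no saddle point. Let the maximizer play b with probability p; indifference gives 14p + (1−p) = p + 9(1−p), so p = 8/21.
Similarly the minimizer's optimal q on s1 is 8/21, and the value is 14·(8/21) + (1)·(13/21) = 125/21.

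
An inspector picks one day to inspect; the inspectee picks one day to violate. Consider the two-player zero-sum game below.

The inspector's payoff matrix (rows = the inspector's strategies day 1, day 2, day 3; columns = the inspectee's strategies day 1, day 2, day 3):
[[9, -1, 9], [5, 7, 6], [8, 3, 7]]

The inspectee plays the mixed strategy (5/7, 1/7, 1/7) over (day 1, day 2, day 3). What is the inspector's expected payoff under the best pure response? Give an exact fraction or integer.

53/7

day 1: (9)·(5/7) + (-1)·(1/7) + (9)·(1/7) = 53/7.
day 2: (5)·(5/7) + (7)·(1/7) + (6)·(1/7) = 38/7.
day 3: (8)·(5/7) + (3)·(1/7) + (7)·(1/7) = 50/7.
The best pure response is day 1 with expected payoff 53/7.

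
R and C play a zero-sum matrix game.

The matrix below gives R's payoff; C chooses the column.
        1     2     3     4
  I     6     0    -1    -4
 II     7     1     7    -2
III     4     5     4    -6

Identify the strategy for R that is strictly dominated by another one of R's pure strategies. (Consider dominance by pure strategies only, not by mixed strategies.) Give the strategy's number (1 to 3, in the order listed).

Compare I with II: 7 > 6, 1 > 0, 7 > -1, -2 > -4.
So II strictly dominates I for R; I is strictly dominated.

1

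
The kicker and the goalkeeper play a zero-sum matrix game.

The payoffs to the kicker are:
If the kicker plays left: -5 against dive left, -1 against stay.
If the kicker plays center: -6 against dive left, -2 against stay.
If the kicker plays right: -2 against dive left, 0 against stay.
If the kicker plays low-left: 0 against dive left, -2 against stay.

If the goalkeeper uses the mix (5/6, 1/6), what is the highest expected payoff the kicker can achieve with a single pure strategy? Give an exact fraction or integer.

left: (-5)·(5/6) + (-1)·(1/6) = -13/3.
center: (-6)·(5/6) + (-2)·(1/6) = -16/3.
right: (-2)·(5/6) + (0)·(1/6) = -5/3.
low-left: (0)·(5/6) + (-2)·(1/6) = -1/3.
The best pure response is low-left with expected payoff -1/3.

-1/3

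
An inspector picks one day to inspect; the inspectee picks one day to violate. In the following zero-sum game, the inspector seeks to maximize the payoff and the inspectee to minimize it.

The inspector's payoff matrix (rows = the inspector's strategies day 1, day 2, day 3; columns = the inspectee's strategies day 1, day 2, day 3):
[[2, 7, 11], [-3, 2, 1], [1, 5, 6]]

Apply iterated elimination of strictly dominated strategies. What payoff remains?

Column day 2 is strictly dominated by day 1 for the inspectee (2<7, -3<2, 1<5); eliminate day 2.
Column day 3 is strictly dominated by day 1 for the inspectee (2<11, -3<1, 1<6); eliminate day 3.
Row day 2 is strictly dominated by row day 1 (2>-3); eliminate day 2.
Row day 3 is strictly dominated by row day 1 (2>1); eliminate day 3.
Only (day 1, day 1) remains, with payoff 2.

2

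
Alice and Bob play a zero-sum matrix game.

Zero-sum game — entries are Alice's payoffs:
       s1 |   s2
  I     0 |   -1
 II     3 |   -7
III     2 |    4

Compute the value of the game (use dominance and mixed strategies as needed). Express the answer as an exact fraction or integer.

Row I is strictly dominated by row III, so Alice never plays it.
The remaining 2×2 game on (II, III) × (s1, s2) has no saddle point. Let Alice play II with probability p; indifference gives 3p + 2(1−p) = −7p + 4(1−p), so p = 1/6.
Similarly Bob's optimal q on s1 is 11/12, and the value is 3·(11/12) + (-7)·(1/12) = 13/6.

13/6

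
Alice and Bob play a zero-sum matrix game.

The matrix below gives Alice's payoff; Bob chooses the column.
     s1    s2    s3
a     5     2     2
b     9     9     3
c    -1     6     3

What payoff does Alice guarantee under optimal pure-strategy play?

3

Row minima: 2, 3, -1 → Alice's maximin is 3.
Column maxima: 9, 9, 3 → Bob's minimax is 3.
They coincide at (b, s3), so the value is 3.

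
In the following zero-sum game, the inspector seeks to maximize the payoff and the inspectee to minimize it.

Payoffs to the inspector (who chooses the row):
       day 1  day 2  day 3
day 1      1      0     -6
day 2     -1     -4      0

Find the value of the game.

-12/5

Column day 1 is strictly dominated by day 2 for the inspectee (it gives the inspector more in every row).
The remaining 2×2 game on (day 1, day 2) × (day 2, day 3) has no saddle point. Let the inspector play day 1 with probability p; indifference gives −4(1−p) = −6p, so p = 2/5.
Similarly the inspectee's optimal q on day 2 is 3/5, and the value is 0·(3/5) + (-6)·(2/5) = -12/5.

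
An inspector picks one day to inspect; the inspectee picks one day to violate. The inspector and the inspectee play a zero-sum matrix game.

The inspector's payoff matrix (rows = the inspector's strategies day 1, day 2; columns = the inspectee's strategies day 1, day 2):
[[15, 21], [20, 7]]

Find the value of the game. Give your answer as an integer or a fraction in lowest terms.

Row minima are 15 and 7, so the inspector's maximin is 15; column maxima are 20 and 21, so the inspectee's minimax is 20. These differ, so the equilibrium is in mixed strategies.
Let the inspector play day 1 with probability p. The inspectee is indifferent when 15p + 20(1−p) = 21p + 7(1−p), giving p = 13/19.
Let the inspectee play day 1 with probability q. The inspector is indifferent when 15q + 21(1−q) = 20q + 7(1−q), giving q = 14/19.
The value is 15·(14/19) + (21)·(5/19) = 315/19.

315/19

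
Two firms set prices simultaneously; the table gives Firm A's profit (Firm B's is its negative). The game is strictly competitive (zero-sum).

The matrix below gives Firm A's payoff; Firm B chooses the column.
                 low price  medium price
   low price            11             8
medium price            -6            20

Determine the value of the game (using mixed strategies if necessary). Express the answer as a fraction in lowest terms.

268/29

Row minima are 8 and -6, so Firm A's maximin is 8; column maxima are 11 and 20, so Firm B's minimax is 11. These differ, so the equilibrium is in mixed strategies.
Let Firm A play low price with probability p. Firm B is indifferent when 11p − 6(1−p) = 8p + 20(1−p), giving p = 26/29.
Let Firm B play low price with probability q. Firm A is indifferent when 11q + 8(1−q) = −6q + 20(1−q), giving q = 12/29.
The value is 11·(12/29) + (8)·(17/29) = 268/29.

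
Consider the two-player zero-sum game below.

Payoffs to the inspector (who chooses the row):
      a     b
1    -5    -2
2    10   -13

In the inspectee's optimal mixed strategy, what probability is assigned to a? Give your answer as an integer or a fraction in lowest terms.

Row minima are -5 and -13, so the inspector's maximin is -5; column maxima are 10 and -2, so the inspectee's minimax is -2. These differ, so the equilibrium is in mixed strategies.
Let the inspectee play a with probability q. The inspector is indifferent when −5q − 2(1−q) = 10q − 13(1−q), giving q = 11/26.

11/26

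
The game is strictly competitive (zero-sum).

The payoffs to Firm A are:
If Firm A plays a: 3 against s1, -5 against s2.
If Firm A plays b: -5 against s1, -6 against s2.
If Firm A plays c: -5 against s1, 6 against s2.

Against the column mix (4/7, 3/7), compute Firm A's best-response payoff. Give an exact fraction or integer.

a: (3)·(4/7) + (-5)·(3/7) = -3/7.
b: (-5)·(4/7) + (-6)·(3/7) = -38/7.
c: (-5)·(4/7) + (6)·(3/7) = -2/7.
The best pure response is c with expected payoff -2/7.

-2/7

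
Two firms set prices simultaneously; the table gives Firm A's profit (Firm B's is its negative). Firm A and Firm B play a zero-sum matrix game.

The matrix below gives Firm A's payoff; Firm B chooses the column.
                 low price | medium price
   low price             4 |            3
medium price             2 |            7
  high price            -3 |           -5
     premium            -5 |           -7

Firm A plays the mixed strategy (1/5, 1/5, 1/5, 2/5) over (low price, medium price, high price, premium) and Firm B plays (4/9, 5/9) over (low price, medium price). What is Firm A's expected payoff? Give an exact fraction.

-73/45

Against (4/9, 5/9), each row's expected payoff is low price: 31/9; medium price: 43/9; high price: -37/9; premium: -55/9.
Taking the (1/5, 1/5, 1/5, 2/5)-weighted average: (1/5)·(31/9) + (1/5)·(43/9) + (1/5)·(-37/9) + (2/5)·(-55/9) = -73/45.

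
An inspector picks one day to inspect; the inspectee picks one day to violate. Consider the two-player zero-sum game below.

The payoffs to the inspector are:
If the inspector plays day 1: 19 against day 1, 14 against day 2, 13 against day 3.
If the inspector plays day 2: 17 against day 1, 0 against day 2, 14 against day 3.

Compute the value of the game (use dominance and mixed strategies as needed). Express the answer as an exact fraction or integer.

196/15

Column day 1 is strictly dominated by day 3 for the inspectee (it gives the inspector more in every row).
The remaining 2×2 game on (day 1, day 2) × (day 2, day 3) has no saddle point. Let the inspector play day 1 with probability p; indifference gives 14p = 13p + 14(1−p), so p = 14/15.
Similarly the inspectee's optimal q on day 2 is 1/15, and the value is 14·(1/15) + (13)·(14/15) = 196/15.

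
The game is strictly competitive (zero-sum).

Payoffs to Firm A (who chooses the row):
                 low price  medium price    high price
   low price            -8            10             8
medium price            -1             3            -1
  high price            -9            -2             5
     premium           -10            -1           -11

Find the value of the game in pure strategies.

-1

Row minima: -8, -1, -9, -11 → Firm A's maximin is -1.
Column maxima: -1, 10, 8 → Firm B's minimax is -1.
They coincide at (medium price, low price), so the value is -1.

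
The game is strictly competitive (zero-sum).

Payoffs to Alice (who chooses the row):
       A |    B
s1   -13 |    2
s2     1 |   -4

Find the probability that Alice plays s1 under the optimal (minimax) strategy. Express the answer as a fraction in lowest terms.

Row minima are -13 and -4, so Alice's maximin is -4; column maxima are 1 and 2, so Bob's minimax is 1. These differ, so the equilibrium is in mixed strategies.
Let Alice play s1 with probability p. Bob is indifferent when −13p + (1−p) = 2p − 4(1−p), giving p = 1/4.

1/4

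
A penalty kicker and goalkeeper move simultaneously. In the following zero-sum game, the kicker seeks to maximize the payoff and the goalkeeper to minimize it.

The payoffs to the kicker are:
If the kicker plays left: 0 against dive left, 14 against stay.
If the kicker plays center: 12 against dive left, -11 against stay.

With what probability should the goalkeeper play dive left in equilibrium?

25/37

Row minima are 0 and -11, so the kicker's maximin is 0; column maxima are 12 and 14, so the goalkeeper's minimax is 12. These differ, so the equilibrium is in mixed strategies.
Let the goalkeeper play dive left with probability q. The kicker is indifferent when 14(1−q) = 12q − 11(1−q), giving q = 25/37.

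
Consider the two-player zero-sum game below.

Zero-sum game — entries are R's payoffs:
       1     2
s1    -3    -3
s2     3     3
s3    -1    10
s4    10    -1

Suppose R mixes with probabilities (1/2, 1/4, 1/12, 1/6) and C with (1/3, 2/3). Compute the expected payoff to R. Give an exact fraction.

Against (1/3, 2/3), each row's expected payoff is s1: -3; s2: 3; s3: 19/3; s4: 8/3.
Taking the (1/2, 1/4, 1/12, 1/6)-weighted average: (1/2)·(-3) + (1/4)·(3) + (1/12)·(19/3) + (1/6)·(8/3) = 2/9.

2/9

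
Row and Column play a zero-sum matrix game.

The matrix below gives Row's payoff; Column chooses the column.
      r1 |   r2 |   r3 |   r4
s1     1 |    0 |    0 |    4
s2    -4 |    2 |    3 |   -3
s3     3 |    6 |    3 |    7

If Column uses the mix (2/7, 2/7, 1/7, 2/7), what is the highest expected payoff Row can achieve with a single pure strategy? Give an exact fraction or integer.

5

s1: (1)·(2/7) + (0)·(2/7) + (0)·(1/7) + (4)·(2/7) = 10/7.
s2: (-4)·(2/7) + (2)·(2/7) + (3)·(1/7) + (-3)·(2/7) = -1.
s3: (3)·(2/7) + (6)·(2/7) + (3)·(1/7) + (7)·(2/7) = 5.
The best pure response is s3 with expected payoff 5.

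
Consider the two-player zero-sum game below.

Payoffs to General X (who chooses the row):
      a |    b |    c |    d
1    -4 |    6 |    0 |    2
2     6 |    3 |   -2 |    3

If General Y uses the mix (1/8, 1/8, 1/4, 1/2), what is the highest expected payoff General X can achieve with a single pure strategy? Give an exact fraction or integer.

17/8

1: (-4)·(1/8) + (6)·(1/8) + (0)·(1/4) + (2)·(1/2) = 5/4.
2: (6)·(1/8) + (3)·(1/8) + (-2)·(1/4) + (3)·(1/2) = 17/8.
The best pure response is 2 with expected payoff 17/8.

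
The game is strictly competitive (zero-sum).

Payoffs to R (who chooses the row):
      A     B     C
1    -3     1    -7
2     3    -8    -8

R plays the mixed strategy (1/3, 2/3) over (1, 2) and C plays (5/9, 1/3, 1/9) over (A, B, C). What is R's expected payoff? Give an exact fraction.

Against (5/9, 1/3, 1/9), each row's expected payoff is 1: -19/9; 2: -17/9.
Taking the (1/3, 2/3)-weighted average: (1/3)·(-19/9) + (2/3)·(-17/9) = -53/27.

-53/27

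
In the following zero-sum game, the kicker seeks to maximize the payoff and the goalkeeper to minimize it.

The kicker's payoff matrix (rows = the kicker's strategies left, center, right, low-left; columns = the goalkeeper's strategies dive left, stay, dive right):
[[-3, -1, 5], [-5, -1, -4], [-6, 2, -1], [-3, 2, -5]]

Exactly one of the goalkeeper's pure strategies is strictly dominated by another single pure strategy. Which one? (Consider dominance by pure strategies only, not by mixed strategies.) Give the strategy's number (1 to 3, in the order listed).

2

The goalkeeper prefers columns that give the kicker less. Compare stay with dive left: -3 < -1, -5 < -1, -6 < 2, -3 < 2.
So dive left strictly dominates stay for the goalkeeper; stay is strictly dominated.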